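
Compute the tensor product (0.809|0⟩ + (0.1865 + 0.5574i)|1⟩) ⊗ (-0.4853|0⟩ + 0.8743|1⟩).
-0.3926|00⟩ + 0.7073|01⟩ + (-0.09051 - 0.2705i)|10⟩ + (0.1631 + 0.4873i)|11⟩

amp(|b₁b₂…⟩) = product of the factor amplitudes for bits b₁, b₂, …; only kets whose every factor amplitude is nonzero survive.
|00⟩: (0.809)(-0.4853) = -0.3926
|01⟩: (0.809)(0.8743) = 0.7073
|10⟩: (0.1865 + 0.5574i)(-0.4853) = (-0.09051 - 0.2705i)
|11⟩: (0.1865 + 0.5574i)(0.8743) = (0.1631 + 0.4873i)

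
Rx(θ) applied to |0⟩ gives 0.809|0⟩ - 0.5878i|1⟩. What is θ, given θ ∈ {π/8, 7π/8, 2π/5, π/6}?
2π/5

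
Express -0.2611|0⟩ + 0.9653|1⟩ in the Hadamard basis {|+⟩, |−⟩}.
0.4979|+⟩ - 0.8672|−⟩

With |ψ⟩ = α|0⟩ + β|1⟩, the Hadamard-basis coefficients are ⟨+|ψ⟩ = (α + β)/√2 and ⟨−|ψ⟩ = (α − β)/√2.
Here α = -0.2611, β = 0.9653: (α + β)/√2 = 0.4979, (α − β)/√2 = -0.8672.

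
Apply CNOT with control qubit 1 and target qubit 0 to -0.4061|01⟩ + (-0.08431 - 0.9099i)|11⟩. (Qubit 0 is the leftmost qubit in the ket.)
(-0.08431 - 0.9099i)|01⟩ - 0.4061|11⟩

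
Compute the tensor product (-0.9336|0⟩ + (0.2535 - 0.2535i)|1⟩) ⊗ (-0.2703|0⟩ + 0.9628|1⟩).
0.2524|00⟩ - 0.8989|01⟩ + (-0.06852 + 0.06852i)|10⟩ + (0.2441 - 0.2441i)|11⟩

amp(|b₁b₂…⟩) = product of the factor amplitudes for bits b₁, b₂, …; only kets whose every factor amplitude is nonzero survive.
|00⟩: (-0.9336)(-0.2703) = 0.2524
|01⟩: (-0.9336)(0.9628) = -0.8989
|10⟩: (0.2535 - 0.2535i)(-0.2703) = (-0.06852 + 0.06852i)
|11⟩: (0.2535 - 0.2535i)(0.9628) = (0.2441 - 0.2441i)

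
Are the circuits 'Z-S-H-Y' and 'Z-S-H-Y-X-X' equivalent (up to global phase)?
Yes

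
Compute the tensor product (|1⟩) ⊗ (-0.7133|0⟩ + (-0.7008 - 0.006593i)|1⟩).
-0.7133|10⟩ + (-0.7008 - 0.006593i)|11⟩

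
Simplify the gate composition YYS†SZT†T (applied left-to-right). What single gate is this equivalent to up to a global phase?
Z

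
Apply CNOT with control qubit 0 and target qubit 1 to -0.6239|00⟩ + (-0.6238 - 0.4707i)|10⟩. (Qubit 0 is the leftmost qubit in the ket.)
-0.6239|00⟩ + (-0.6238 - 0.4707i)|11⟩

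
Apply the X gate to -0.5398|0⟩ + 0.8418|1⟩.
0.8418|0⟩ - 0.5398|1⟩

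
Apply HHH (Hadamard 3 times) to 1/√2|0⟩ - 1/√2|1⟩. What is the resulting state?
|1⟩

H² = I, so H^3 = H: a single Hadamard. With (a, b) = (1/√2, -1/√2), H gives ((a + b)/√2, (a − b)/√2) = (0, 1).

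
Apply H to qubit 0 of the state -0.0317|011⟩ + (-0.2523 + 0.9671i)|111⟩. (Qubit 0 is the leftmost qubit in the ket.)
(-0.2008 + 0.6838i)|011⟩ + (0.156 - 0.6838i)|111⟩

H on qubit 0 mixes each pair of kets that differ only in qubit 0: amplitudes (a, b) of (|…0…⟩, |…1…⟩) become ((a + b)/√2, (a − b)/√2). Kets absent from the input have amplitude 0.
(|011⟩, |111⟩): (a, b) = (-0.0317, (-0.2523 + 0.9671i)) → ((-0.2008 + 0.6838i), (0.156 - 0.6838i))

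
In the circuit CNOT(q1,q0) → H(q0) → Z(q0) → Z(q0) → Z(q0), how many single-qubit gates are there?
4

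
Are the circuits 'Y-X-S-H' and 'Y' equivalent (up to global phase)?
No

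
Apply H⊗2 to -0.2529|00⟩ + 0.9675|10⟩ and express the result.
0.3573|00⟩ + 0.3573|01⟩ - 0.6102|10⟩ - 0.6102|11⟩

H⊗2 gives amp(|y⟩) = (1/2) Σ_x (−1)^(x·y) amp(|x⟩), where x·y is the number of positions in which both x and y have a 1.
|00⟩: (-0.2529 + 0.9675)/2 = 0.3573
|01⟩: (-0.2529 + 0.9675)/2 = 0.3573
|10⟩: (-0.2529 - 0.9675)/2 = -0.6102
|11⟩: (-0.2529 - 0.9675)/2 = -0.6102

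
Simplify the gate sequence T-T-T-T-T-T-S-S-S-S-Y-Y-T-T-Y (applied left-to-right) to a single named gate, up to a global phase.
Y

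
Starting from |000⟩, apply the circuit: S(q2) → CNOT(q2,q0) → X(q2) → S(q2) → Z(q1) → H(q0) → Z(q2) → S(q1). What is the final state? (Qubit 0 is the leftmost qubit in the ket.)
-(1/√2)i|001⟩ - (1/√2)i|101⟩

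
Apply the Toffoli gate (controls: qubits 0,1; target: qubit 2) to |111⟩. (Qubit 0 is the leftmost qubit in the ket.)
|110⟩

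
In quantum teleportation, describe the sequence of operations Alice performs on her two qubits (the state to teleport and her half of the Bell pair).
CNOT (state → Bell), then H on state qubit, then measure both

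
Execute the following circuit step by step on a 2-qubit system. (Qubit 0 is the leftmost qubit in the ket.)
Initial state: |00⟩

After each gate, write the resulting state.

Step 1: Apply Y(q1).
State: i|01⟩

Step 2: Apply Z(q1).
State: -i|01⟩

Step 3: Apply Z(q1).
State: i|01⟩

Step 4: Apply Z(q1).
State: -i|01⟩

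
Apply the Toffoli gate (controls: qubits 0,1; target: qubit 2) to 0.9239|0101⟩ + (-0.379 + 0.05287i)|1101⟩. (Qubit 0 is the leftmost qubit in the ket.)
0.9239|0101⟩ + (-0.379 + 0.05287i)|1111⟩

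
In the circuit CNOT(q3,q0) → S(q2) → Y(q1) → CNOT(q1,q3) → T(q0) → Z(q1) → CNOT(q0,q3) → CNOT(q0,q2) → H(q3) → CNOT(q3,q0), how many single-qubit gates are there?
5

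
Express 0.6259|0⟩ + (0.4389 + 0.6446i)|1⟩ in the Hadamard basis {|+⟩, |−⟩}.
(0.7529 + 0.4558i)|+⟩ + (0.1322 - 0.4558i)|−⟩

With |ψ⟩ = α|0⟩ + β|1⟩, the Hadamard-basis coefficients are ⟨+|ψ⟩ = (α + β)/√2 and ⟨−|ψ⟩ = (α − β)/√2.
Here α = 0.6259, β = (0.4389 + 0.6446i): (α + β)/√2 = (0.7529 + 0.4558i), (α − β)/√2 = (0.1322 - 0.4558i).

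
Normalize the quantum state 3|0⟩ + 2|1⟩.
0.8321|0⟩ + 0.5547|1⟩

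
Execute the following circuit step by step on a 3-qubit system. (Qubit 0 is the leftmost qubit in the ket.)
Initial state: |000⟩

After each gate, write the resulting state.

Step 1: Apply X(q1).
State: |010⟩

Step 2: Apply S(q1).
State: i|010⟩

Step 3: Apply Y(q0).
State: -|110⟩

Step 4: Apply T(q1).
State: (-1/√2 - (1/√2)i)|110⟩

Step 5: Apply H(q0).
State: (-1/2 - (1/2)i)|010⟩ + (1/2 + (1/2)i)|110⟩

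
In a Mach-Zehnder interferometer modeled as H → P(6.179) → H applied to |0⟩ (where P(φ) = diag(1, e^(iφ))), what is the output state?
(0.9973 - 0.052i)|0⟩ + (0.002711 + 0.052i)|1⟩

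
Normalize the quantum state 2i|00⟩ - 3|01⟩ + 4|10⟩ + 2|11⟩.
0.3482i|00⟩ - 0.5222|01⟩ + 0.6963|10⟩ + 0.3482|11⟩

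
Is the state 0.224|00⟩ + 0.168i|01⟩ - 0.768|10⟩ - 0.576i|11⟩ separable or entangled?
Separable

Writing the state as a|00⟩ + b|01⟩ + c|10⟩ + d|11⟩, it is a product state iff ad − bc = 0.
Here (a, b, c, d) = (0.224, 0.168i, -0.768, -0.576i): ad − bc = (0.224)(-0.576i) − (0.168i)(-0.768) = 0, so the state is separable.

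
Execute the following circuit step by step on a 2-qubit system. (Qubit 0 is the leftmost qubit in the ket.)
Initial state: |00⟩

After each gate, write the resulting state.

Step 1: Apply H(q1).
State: 1/√2|00⟩ + 1/√2|01⟩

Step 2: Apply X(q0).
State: 1/√2|10⟩ + 1/√2|11⟩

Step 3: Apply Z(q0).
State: -1/√2|10⟩ - 1/√2|11⟩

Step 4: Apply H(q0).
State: -1/2|00⟩ - 1/2|01⟩ + 1/2|10⟩ + 1/2|11⟩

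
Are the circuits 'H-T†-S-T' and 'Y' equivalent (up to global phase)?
No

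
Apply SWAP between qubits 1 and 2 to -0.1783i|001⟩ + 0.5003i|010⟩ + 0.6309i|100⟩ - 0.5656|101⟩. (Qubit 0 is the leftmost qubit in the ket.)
0.5003i|001⟩ - 0.1783i|010⟩ + 0.6309i|100⟩ - 0.5656|110⟩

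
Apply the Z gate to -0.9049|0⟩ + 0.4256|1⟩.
-0.9049|0⟩ - 0.4256|1⟩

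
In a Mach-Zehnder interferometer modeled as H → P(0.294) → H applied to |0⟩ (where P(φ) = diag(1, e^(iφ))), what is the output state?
(0.9785 + 0.1449i)|0⟩ + (0.02145 - 0.1449i)|1⟩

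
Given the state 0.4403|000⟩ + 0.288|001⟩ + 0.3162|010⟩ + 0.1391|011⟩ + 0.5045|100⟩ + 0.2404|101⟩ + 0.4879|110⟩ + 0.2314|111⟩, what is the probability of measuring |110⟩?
0.238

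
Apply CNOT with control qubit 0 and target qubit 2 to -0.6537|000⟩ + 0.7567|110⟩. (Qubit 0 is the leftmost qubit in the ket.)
-0.6537|000⟩ + 0.7567|111⟩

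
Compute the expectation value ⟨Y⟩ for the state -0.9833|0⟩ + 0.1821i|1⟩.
-0.3581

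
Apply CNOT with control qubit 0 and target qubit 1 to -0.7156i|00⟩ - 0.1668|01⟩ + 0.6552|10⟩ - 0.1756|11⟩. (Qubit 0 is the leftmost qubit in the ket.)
-0.7156i|00⟩ - 0.1668|01⟩ - 0.1756|10⟩ + 0.6552|11⟩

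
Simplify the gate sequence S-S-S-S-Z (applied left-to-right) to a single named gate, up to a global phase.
Z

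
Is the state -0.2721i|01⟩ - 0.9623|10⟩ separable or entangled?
Entangled

Writing the state as a|00⟩ + b|01⟩ + c|10⟩ + d|11⟩, it is a product state iff ad − bc = 0.
Here (a, b, c, d) = (0, -0.2721i, -0.9623, 0): ad − bc = (0)(0) − (-0.2721i)(-0.9623) = -0.2618i ≠ 0, so the state is entangled.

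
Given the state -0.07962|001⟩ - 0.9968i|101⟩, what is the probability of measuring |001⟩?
0.006339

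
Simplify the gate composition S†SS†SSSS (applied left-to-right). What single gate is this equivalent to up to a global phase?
S†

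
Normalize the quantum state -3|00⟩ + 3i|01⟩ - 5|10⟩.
-0.4575|00⟩ + 0.4575i|01⟩ - 0.7625|10⟩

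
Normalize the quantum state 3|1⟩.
|1⟩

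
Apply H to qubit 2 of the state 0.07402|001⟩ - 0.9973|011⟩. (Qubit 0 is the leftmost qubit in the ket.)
0.05234|000⟩ - 0.05234|001⟩ - 0.7052|010⟩ + 0.7052|011⟩

H on qubit 2 mixes each pair of kets that differ only in qubit 2: amplitudes (a, b) of (|…0…⟩, |…1…⟩) become ((a + b)/√2, (a − b)/√2). Kets absent from the input have amplitude 0.
(|000⟩, |001⟩): (a, b) = (0, 0.07402) → (0.05234, -0.05234)
(|010⟩, |011⟩): (a, b) = (0, -0.9973) → (-0.7052, 0.7052)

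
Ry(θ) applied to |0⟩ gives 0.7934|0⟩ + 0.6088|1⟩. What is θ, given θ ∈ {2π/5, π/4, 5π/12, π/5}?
5π/12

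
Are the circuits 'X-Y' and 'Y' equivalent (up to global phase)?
No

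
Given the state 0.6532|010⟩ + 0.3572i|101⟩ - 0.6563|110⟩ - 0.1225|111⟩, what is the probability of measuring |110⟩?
0.4307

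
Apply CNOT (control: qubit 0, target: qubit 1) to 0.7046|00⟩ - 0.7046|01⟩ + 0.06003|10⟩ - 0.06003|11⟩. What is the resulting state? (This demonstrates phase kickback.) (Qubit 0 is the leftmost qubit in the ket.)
0.7046|00⟩ - 0.7046|01⟩ - 0.06003|10⟩ + 0.06003|11⟩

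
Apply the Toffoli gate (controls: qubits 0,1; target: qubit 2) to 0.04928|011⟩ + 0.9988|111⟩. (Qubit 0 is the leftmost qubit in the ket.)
0.04928|011⟩ + 0.9988|110⟩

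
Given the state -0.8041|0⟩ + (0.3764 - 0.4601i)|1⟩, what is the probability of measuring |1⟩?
0.3534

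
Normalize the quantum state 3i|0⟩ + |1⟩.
0.9487i|0⟩ + 0.3162|1⟩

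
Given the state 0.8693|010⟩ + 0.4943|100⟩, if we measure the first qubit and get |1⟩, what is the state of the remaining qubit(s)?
|00⟩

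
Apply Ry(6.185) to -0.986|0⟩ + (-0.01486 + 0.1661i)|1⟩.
(0.9855 - 0.008151i)|0⟩ + (-0.03354 - 0.1659i)|1⟩

Ry(6.185) = [[cos(θ/2), −sin(θ/2)], [sin(θ/2), cos(θ/2)]]; θ = 6.185, cos(θ/2) ≈ -0.998795, sin(θ/2) ≈ 0.0490729.
With a = amp(|0⟩) = -0.986 and b = amp(|1⟩) = (-0.01486 + 0.1661i):
new amp(|0⟩) = (-0.998795)·a + (-0.0490729)·b = (0.9855 - 0.008151i)
new amp(|1⟩) = (0.0490729)·a + (-0.998795)·b = (-0.03354 - 0.1659i)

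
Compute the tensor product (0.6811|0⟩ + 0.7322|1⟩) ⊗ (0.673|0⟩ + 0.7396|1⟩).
0.4584|00⟩ + 0.5037|01⟩ + 0.4928|10⟩ + 0.5415|11⟩

amp(|b₁b₂…⟩) = product of the factor amplitudes for bits b₁, b₂, …; only kets whose every factor amplitude is nonzero survive.
|00⟩: (0.6811)(0.673) = 0.4584
|01⟩: (0.6811)(0.7396) = 0.5037
|10⟩: (0.7322)(0.673) = 0.4928
|11⟩: (0.7322)(0.7396) = 0.5415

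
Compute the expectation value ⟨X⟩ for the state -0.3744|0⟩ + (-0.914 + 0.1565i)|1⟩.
0.6844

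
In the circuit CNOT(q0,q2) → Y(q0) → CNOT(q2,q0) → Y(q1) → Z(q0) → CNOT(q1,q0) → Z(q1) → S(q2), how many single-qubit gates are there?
5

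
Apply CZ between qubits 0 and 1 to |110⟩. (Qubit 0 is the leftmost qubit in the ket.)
-|110⟩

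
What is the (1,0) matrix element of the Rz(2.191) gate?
0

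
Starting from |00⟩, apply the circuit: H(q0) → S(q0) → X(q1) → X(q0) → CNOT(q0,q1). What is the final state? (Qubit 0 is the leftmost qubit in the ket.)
(1/√2)i|01⟩ + 1/√2|10⟩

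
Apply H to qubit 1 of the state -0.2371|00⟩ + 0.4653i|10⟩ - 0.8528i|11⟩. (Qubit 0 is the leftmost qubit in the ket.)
-0.1677|00⟩ - 0.1677|01⟩ - 0.274i|10⟩ + 0.932i|11⟩

H on qubit 1 mixes each pair of kets that differ only in qubit 1: amplitudes (a, b) of (|…0…⟩, |…1…⟩) become ((a + b)/√2, (a − b)/√2). Kets absent from the input have amplitude 0.
(|00⟩, |01⟩): (a, b) = (-0.2371, 0) → (-0.1677, -0.1677)
(|10⟩, |11⟩): (a, b) = (0.4653i, -0.8528i) → (-0.274i, 0.932i)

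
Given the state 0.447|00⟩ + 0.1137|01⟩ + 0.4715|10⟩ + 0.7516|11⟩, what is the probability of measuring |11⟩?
0.5649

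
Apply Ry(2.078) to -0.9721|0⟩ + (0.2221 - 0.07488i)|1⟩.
(-0.6844 + 0.06454i)|0⟩ + (-0.7252 - 0.03797i)|1⟩

Ry(2.078) = [[cos(θ/2), −sin(θ/2)], [sin(θ/2), cos(θ/2)]]; θ = 2.078, cos(θ/2) ≈ 0.507082, sin(θ/2) ≈ 0.861898.
With a = amp(|0⟩) = -0.9721 and b = amp(|1⟩) = (0.2221 - 0.07488i):
new amp(|0⟩) = (0.507082)·a + (-0.861898)·b = (-0.6844 + 0.06454i)
new amp(|1⟩) = (0.861898)·a + (0.507082)·b = (-0.7252 - 0.03797i)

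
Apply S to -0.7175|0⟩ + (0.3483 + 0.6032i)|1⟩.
-0.7175|0⟩ + (-0.6032 + 0.3483i)|1⟩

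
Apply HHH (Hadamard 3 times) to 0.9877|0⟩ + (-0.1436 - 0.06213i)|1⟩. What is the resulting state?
(0.5969 - 0.04393i)|0⟩ + (0.7999 + 0.04393i)|1⟩

H² = I, so H^3 = H: a single Hadamard. With (a, b) = (0.9877, (-0.1436 - 0.06213i)), H gives ((a + b)/√2, (a − b)/√2) = ((0.5969 - 0.04393i), (0.7999 + 0.04393i)).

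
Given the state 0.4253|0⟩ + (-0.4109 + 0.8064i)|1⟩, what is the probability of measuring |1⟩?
0.8191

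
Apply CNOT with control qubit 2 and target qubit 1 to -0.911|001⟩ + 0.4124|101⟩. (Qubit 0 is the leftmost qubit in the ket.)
-0.911|011⟩ + 0.4124|111⟩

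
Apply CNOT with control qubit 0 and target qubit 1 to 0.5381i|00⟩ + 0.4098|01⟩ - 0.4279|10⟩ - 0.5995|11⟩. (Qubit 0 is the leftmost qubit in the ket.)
0.5381i|00⟩ + 0.4098|01⟩ - 0.5995|10⟩ - 0.4279|11⟩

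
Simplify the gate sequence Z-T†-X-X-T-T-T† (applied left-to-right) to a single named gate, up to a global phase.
Z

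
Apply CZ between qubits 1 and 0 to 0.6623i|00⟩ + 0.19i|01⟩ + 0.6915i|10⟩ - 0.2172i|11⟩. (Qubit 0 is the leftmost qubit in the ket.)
0.6623i|00⟩ + 0.19i|01⟩ + 0.6915i|10⟩ + 0.2172i|11⟩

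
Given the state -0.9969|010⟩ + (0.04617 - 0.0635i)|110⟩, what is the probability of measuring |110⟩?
0.006164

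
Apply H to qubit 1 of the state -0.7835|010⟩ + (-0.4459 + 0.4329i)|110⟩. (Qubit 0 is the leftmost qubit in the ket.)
-0.554|000⟩ + 0.554|010⟩ + (-0.3153 + 0.3061i)|100⟩ + (0.3153 - 0.3061i)|110⟩

H on qubit 1 mixes each pair of kets that differ only in qubit 1: amplitudes (a, b) of (|…0…⟩, |…1…⟩) become ((a + b)/√2, (a − b)/√2). Kets absent from the input have amplitude 0.
(|000⟩, |010⟩): (a, b) = (0, -0.7835) → (-0.554, 0.554)
(|100⟩, |110⟩): (a, b) = (0, (-0.4459 + 0.4329i)) → ((-0.3153 + 0.3061i), (0.3153 - 0.3061i))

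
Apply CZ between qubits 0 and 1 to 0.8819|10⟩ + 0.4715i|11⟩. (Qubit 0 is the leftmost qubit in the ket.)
0.8819|10⟩ - 0.4715i|11⟩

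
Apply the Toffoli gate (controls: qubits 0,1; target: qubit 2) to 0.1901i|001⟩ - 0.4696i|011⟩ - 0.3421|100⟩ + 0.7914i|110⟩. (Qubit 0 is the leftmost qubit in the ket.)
0.1901i|001⟩ - 0.4696i|011⟩ - 0.3421|100⟩ + 0.7914i|111⟩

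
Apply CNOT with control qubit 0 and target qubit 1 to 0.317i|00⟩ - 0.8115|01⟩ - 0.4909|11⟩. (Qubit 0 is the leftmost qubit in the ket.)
0.317i|00⟩ - 0.8115|01⟩ - 0.4909|10⟩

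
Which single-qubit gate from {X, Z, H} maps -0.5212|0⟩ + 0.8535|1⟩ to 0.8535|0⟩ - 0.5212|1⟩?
X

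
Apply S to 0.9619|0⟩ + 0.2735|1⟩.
0.9619|0⟩ + 0.2735i|1⟩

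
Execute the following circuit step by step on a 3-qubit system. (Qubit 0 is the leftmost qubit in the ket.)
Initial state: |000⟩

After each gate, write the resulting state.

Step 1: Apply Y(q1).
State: i|010⟩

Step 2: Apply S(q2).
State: i|010⟩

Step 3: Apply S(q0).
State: i|010⟩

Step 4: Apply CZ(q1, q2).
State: i|010⟩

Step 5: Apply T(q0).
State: i|010⟩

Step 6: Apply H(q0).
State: (1/√2)i|010⟩ + (1/√2)i|110⟩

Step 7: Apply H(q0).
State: i|010⟩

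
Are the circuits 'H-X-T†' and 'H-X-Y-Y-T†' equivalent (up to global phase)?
Yes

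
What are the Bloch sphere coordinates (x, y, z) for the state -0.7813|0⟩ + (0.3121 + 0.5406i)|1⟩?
(-0.4877, -0.8447, 0.2208)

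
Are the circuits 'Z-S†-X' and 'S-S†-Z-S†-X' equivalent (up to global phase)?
Yes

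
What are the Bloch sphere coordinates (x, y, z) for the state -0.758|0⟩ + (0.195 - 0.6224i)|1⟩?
(-0.2956, 0.9436, 0.1492)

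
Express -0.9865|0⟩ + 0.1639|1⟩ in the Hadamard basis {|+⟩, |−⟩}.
-0.5817|+⟩ - 0.8135|−⟩

With |ψ⟩ = α|0⟩ + β|1⟩, the Hadamard-basis coefficients are ⟨+|ψ⟩ = (α + β)/√2 and ⟨−|ψ⟩ = (α − β)/√2.
Here α = -0.9865, β = 0.1639: (α + β)/√2 = -0.5817, (α − β)/√2 = -0.8135.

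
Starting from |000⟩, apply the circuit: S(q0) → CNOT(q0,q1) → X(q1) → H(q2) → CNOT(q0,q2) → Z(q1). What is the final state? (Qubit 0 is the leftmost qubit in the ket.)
-1/√2|010⟩ - 1/√2|011⟩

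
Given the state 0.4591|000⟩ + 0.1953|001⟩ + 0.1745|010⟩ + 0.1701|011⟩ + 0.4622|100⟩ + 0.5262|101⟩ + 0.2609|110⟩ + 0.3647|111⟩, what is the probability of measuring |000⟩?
0.2108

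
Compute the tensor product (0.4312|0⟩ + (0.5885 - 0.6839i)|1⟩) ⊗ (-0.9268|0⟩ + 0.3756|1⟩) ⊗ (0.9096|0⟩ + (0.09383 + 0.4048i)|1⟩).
-0.3635|000⟩ + (-0.0375 - 0.1618i)|001⟩ + 0.1473|010⟩ + (0.0152 + 0.06556i)|011⟩ + (-0.4961 + 0.5765i)|100⟩ + (-0.3078 - 0.1613i)|101⟩ + (0.2011 - 0.2337i)|110⟩ + (0.1247 + 0.06537i)|111⟩

amp(|b₁b₂…⟩) = product of the factor amplitudes for bits b₁, b₂, …; only kets whose every factor amplitude is nonzero survive.
|000⟩: (0.4312)(-0.9268)(0.9096) = -0.3635
|001⟩: (0.4312)(-0.9268)(0.09383 + 0.4048i) = (-0.0375 - 0.1618i)
|010⟩: (0.4312)(0.3756)(0.9096) = 0.1473
|011⟩: (0.4312)(0.3756)(0.09383 + 0.4048i) = (0.0152 + 0.06556i)
|100⟩: (0.5885 - 0.6839i)(-0.9268)(0.9096) = (-0.4961 + 0.5765i)
|101⟩: (0.5885 - 0.6839i)(-0.9268)(0.09383 + 0.4048i) = (-0.3078 - 0.1613i)
|110⟩: (0.5885 - 0.6839i)(0.3756)(0.9096) = (0.2011 - 0.2337i)
|111⟩: (0.5885 - 0.6839i)(0.3756)(0.09383 + 0.4048i) = (0.1247 + 0.06537i)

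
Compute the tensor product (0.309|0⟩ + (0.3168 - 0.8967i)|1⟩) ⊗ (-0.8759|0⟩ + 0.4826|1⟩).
-0.2707|00⟩ + 0.1491|01⟩ + (-0.2775 + 0.7854i)|10⟩ + (0.1529 - 0.4327i)|11⟩

amp(|b₁b₂…⟩) = product of the factor amplitudes for bits b₁, b₂, …; only kets whose every factor amplitude is nonzero survive.
|00⟩: (0.309)(-0.8759) = -0.2707
|01⟩: (0.309)(0.4826) = 0.1491
|10⟩: (0.3168 - 0.8967i)(-0.8759) = (-0.2775 + 0.7854i)
|11⟩: (0.3168 - 0.8967i)(0.4826) = (0.1529 - 0.4327i)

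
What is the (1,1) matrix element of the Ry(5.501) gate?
-0.9245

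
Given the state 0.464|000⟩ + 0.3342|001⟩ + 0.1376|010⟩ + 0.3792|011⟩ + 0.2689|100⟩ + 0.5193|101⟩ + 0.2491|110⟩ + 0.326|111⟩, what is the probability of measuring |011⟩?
0.1438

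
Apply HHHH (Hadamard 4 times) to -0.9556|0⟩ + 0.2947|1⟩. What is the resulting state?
-0.9556|0⟩ + 0.2947|1⟩

H² = I, so an even number of Hadamards cancels: H^4 = I and the state is unchanged.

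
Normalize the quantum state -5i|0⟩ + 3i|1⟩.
-0.8575i|0⟩ + 0.5145i|1⟩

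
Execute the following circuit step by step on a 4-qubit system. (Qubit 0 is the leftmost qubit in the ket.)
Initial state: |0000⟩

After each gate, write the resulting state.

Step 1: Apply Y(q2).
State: i|0010⟩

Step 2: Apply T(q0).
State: i|0010⟩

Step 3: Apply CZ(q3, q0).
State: i|0010⟩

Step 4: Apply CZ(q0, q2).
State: i|0010⟩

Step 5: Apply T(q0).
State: i|0010⟩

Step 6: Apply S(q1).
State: i|0010⟩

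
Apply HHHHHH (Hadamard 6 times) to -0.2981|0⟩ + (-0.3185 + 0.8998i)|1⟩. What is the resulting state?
-0.2981|0⟩ + (-0.3185 + 0.8998i)|1⟩

H² = I, so an even number of Hadamards cancels: H^6 = I and the state is unchanged.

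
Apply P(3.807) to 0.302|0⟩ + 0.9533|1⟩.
0.302|0⟩ + (-0.7499 - 0.5885i)|1⟩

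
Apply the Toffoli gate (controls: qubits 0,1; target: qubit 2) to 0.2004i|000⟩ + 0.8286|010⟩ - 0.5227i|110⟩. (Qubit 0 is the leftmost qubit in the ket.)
0.2004i|000⟩ + 0.8286|010⟩ - 0.5227i|111⟩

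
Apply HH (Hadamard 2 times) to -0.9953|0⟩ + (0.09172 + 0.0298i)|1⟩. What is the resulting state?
-0.9953|0⟩ + (0.09172 + 0.0298i)|1⟩

H² = I, so an even number of Hadamards cancels: H^2 = I and the state is unchanged.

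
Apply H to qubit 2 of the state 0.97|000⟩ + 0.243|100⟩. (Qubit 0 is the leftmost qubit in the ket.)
0.6859|000⟩ + 0.6859|001⟩ + 0.1718|100⟩ + 0.1718|101⟩

H on qubit 2 mixes each pair of kets that differ only in qubit 2: amplitudes (a, b) of (|…0…⟩, |…1…⟩) become ((a + b)/√2, (a − b)/√2). Kets absent from the input have amplitude 0.
(|000⟩, |001⟩): (a, b) = (0.97, 0) → (0.6859, 0.6859)
(|100⟩, |101⟩): (a, b) = (0.243, 0) → (0.1718, 0.1718)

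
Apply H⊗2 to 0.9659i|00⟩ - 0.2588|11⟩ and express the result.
(-0.1294 + 0.483i)|00⟩ + (0.1294 + 0.483i)|01⟩ + (0.1294 + 0.483i)|10⟩ + (-0.1294 + 0.483i)|11⟩

H⊗2 gives amp(|y⟩) = (1/2) Σ_x (−1)^(x·y) amp(|x⟩), where x·y is the number of positions in which both x and y have a 1.
|00⟩: (0.9659i - 0.2588)/2 = (-0.1294 + 0.483i)
|01⟩: (0.9659i + 0.2588)/2 = (0.1294 + 0.483i)
|10⟩: (0.9659i + 0.2588)/2 = (0.1294 + 0.483i)
|11⟩: (0.9659i - 0.2588)/2 = (-0.1294 + 0.483i)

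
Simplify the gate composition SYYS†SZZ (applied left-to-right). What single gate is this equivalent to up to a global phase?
S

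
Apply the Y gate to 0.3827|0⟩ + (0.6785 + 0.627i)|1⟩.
(0.627 - 0.6785i)|0⟩ + 0.3827i|1⟩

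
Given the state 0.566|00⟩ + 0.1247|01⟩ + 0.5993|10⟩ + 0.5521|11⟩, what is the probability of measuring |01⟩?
0.01555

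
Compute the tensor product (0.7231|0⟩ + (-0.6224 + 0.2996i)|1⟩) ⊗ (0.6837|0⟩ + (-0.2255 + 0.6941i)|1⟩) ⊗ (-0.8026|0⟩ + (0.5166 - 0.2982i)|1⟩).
-0.3968|000⟩ + (0.2554 - 0.1474i)|001⟩ + (0.1309 - 0.4028i)|010⟩ + (0.06543 + 0.3079i)|011⟩ + (0.3415 - 0.1644i)|100⟩ + (-0.1587 + 0.2327i)|101⟩ + (0.05426 + 0.401i)|110⟩ + (-0.1839 - 0.2379i)|111⟩

amp(|b₁b₂…⟩) = product of the factor amplitudes for bits b₁, b₂, …; only kets whose every factor amplitude is nonzero survive.
|000⟩: (0.7231)(0.6837)(-0.8026) = -0.3968
|001⟩: (0.7231)(0.6837)(0.5166 - 0.2982i) = (0.2554 - 0.1474i)
|010⟩: (0.7231)(-0.2255 + 0.6941i)(-0.8026) = (0.1309 - 0.4028i)
|011⟩: (0.7231)(-0.2255 + 0.6941i)(0.5166 - 0.2982i) = (0.06543 + 0.3079i)
|100⟩: (-0.6224 + 0.2996i)(0.6837)(-0.8026) = (0.3415 - 0.1644i)
|101⟩: (-0.6224 + 0.2996i)(0.6837)(0.5166 - 0.2982i) = (-0.1587 + 0.2327i)
|110⟩: (-0.6224 + 0.2996i)(-0.2255 + 0.6941i)(-0.8026) = (0.05426 + 0.401i)
|111⟩: (-0.6224 + 0.2996i)(-0.2255 + 0.6941i)(0.5166 - 0.2982i) = (-0.1839 - 0.2379i)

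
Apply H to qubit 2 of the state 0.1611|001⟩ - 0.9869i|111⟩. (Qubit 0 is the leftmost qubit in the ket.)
0.1139|000⟩ - 0.1139|001⟩ - 0.6978i|110⟩ + 0.6978i|111⟩

H on qubit 2 mixes each pair of kets that differ only in qubit 2: amplitudes (a, b) of (|…0…⟩, |…1…⟩) become ((a + b)/√2, (a − b)/√2). Kets absent from the input have amplitude 0.
(|000⟩, |001⟩): (a, b) = (0, 0.1611) → (0.1139, -0.1139)
(|110⟩, |111⟩): (a, b) = (0, -0.9869i) → (-0.6978i, 0.6978i)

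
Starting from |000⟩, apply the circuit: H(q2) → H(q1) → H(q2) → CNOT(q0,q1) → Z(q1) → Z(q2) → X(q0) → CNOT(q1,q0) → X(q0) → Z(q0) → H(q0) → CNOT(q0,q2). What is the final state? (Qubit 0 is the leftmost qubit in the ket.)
1/2|000⟩ + 1/2|010⟩ + 1/2|101⟩ - 1/2|111⟩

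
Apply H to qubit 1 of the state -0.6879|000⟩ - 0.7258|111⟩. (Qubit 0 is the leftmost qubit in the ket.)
-0.4864|000⟩ - 0.4864|010⟩ - 0.5132|101⟩ + 0.5132|111⟩

H on qubit 1 mixes each pair of kets that differ only in qubit 1: amplitudes (a, b) of (|…0…⟩, |…1…⟩) become ((a + b)/√2, (a − b)/√2). Kets absent from the input have amplitude 0.
(|000⟩, |010⟩): (a, b) = (-0.6879, 0) → (-0.4864, -0.4864)
(|101⟩, |111⟩): (a, b) = (0, -0.7258) → (-0.5132, 0.5132)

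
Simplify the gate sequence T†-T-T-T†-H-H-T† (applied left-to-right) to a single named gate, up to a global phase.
T†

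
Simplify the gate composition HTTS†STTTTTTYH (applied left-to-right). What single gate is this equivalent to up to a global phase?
Y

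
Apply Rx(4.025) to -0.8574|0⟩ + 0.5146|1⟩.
(0.3665 - 0.4652i)|0⟩ + (-0.22 + 0.7751i)|1⟩

Rx(4.025) = [[cos(θ/2), −i·sin(θ/2)], [−i·sin(θ/2), cos(θ/2)]]; θ = 4.025, cos(θ/2) ≈ -0.42748, sin(θ/2) ≈ 0.904025.
With a = amp(|0⟩) = -0.8574 and b = amp(|1⟩) = 0.5146:
new amp(|0⟩) = (-0.42748)·a + (-0.904025i)·b = (0.3665 - 0.4652i)
new amp(|1⟩) = (-0.904025i)·a + (-0.42748)·b = (-0.22 + 0.7751i)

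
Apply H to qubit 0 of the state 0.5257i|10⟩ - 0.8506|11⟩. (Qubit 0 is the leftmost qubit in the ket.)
0.3717i|00⟩ - 0.6015|01⟩ - 0.3717i|10⟩ + 0.6015|11⟩

H on qubit 0 mixes each pair of kets that differ only in qubit 0: amplitudes (a, b) of (|…0…⟩, |…1…⟩) become ((a + b)/√2, (a − b)/√2). Kets absent from the input have amplitude 0.
(|00⟩, |10⟩): (a, b) = (0, 0.5257i) → (0.3717i, -0.3717i)
(|01⟩, |11⟩): (a, b) = (0, -0.8506) → (-0.6015, 0.6015)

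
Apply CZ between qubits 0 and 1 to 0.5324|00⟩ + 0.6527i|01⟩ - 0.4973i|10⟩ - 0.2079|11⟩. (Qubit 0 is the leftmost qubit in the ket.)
0.5324|00⟩ + 0.6527i|01⟩ - 0.4973i|10⟩ + 0.2079|11⟩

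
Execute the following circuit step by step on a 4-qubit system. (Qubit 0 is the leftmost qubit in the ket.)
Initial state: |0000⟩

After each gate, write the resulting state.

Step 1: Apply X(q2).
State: |0010⟩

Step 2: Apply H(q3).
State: 1/√2|0010⟩ + 1/√2|0011⟩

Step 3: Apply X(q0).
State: 1/√2|1010⟩ + 1/√2|1011⟩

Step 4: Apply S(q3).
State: 1/√2|1010⟩ + (1/√2)i|1011⟩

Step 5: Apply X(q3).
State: (1/√2)i|1010⟩ + 1/√2|1011⟩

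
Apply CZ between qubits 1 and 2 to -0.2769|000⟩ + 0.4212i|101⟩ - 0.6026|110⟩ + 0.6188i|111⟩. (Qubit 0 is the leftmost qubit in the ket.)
-0.2769|000⟩ + 0.4212i|101⟩ - 0.6026|110⟩ - 0.6188i|111⟩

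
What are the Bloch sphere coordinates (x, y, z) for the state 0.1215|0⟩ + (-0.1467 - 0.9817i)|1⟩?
(-0.03565, -0.2386, -0.9705)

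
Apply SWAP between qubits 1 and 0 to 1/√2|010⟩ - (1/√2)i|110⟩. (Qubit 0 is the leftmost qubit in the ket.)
1/√2|100⟩ - (1/√2)i|110⟩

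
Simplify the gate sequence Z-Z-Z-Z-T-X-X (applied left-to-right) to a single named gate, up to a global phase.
T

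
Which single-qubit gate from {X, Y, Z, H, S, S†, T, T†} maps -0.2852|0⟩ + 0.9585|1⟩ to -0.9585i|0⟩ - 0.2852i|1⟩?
Y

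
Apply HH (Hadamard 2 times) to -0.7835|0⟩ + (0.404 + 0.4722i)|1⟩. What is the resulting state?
-0.7835|0⟩ + (0.404 + 0.4722i)|1⟩

H² = I, so an even number of Hadamards cancels: H^2 = I and the state is unchanged.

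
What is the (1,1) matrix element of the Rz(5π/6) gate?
(0.2588 + 0.9659i)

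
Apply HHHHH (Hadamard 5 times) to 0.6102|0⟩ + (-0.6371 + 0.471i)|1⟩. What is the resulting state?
(-0.01902 + 0.333i)|0⟩ + (0.882 - 0.333i)|1⟩

H² = I, so H^5 = H: a single Hadamard. With (a, b) = (0.6102, (-0.6371 + 0.471i)), H gives ((a + b)/√2, (a − b)/√2) = ((-0.01902 + 0.333i), (0.882 - 0.333i)).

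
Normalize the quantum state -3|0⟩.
-|0⟩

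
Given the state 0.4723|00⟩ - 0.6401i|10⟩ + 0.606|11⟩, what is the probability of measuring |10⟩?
0.4097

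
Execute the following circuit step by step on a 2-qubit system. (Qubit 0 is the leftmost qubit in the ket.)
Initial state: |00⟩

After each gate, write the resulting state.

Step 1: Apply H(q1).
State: 1/√2|00⟩ + 1/√2|01⟩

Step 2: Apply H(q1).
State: |00⟩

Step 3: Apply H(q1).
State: 1/√2|00⟩ + 1/√2|01⟩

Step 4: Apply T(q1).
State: 1/√2|00⟩ + (1/2 + (1/2)i)|01⟩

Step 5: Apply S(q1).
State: 1/√2|00⟩ + (-1/2 + (1/2)i)|01⟩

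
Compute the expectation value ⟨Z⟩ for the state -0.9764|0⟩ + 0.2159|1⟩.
0.9067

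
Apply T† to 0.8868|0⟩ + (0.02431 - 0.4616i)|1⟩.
0.8868|0⟩ + (-0.3092 - 0.3436i)|1⟩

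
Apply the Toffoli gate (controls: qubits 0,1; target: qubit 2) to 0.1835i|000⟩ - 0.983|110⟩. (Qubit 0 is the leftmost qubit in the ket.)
0.1835i|000⟩ - 0.983|111⟩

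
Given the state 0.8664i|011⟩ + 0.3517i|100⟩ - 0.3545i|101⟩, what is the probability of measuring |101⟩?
0.1257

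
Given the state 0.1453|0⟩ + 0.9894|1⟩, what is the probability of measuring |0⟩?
0.02111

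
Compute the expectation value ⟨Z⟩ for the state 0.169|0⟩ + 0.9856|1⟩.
-0.9428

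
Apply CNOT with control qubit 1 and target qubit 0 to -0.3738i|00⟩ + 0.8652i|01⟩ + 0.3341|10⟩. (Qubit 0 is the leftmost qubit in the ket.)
-0.3738i|00⟩ + 0.3341|10⟩ + 0.8652i|11⟩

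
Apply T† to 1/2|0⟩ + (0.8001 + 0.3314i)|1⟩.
1/2|0⟩ + (0.8001 - 0.3314i)|1⟩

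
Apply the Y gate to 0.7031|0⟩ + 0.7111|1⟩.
-0.7111i|0⟩ + 0.7031i|1⟩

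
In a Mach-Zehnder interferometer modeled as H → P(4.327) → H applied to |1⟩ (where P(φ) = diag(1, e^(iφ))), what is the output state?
(0.688 + 0.4633i)|0⟩ + (0.312 - 0.4633i)|1⟩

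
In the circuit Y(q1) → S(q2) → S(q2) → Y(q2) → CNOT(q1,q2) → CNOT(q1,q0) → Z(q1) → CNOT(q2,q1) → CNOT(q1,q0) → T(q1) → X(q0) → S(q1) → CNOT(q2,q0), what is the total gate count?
13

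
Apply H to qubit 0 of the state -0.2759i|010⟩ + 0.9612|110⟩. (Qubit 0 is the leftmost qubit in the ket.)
(0.6797 - 0.1951i)|010⟩ + (-0.6797 - 0.1951i)|110⟩

H on qubit 0 mixes each pair of kets that differ only in qubit 0: amplitudes (a, b) of (|…0…⟩, |…1…⟩) become ((a + b)/√2, (a − b)/√2). Kets absent from the input have amplitude 0.
(|010⟩, |110⟩): (a, b) = (-0.2759i, 0.9612) → ((0.6797 - 0.1951i), (-0.6797 - 0.1951i))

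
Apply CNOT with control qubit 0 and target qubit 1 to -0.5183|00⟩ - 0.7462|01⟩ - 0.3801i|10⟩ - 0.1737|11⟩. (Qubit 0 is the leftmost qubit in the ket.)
-0.5183|00⟩ - 0.7462|01⟩ - 0.1737|10⟩ - 0.3801i|11⟩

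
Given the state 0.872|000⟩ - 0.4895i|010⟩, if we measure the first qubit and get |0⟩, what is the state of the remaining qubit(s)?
0.872|00⟩ - 0.4895i|10⟩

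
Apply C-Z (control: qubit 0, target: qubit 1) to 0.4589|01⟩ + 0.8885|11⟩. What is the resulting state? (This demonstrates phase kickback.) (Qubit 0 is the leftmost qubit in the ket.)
0.4589|01⟩ - 0.8885|11⟩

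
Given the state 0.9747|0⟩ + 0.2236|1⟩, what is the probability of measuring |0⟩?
0.95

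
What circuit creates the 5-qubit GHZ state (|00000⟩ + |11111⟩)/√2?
H(q0) → CNOT(q0,q1) → CNOT(q0,q2) → CNOT(q0,q3) → CNOT(q0,q4)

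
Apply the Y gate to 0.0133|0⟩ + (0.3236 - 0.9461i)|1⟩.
(-0.9461 - 0.3236i)|0⟩ + 0.0133i|1⟩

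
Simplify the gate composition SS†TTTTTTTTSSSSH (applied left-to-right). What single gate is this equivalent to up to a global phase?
H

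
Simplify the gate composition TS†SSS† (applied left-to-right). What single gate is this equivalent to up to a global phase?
T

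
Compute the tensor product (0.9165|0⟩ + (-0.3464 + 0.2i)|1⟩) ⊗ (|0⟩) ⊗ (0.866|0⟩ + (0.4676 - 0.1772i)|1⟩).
0.7937|000⟩ + (0.4286 - 0.1624i)|001⟩ + (-0.3 + 0.1732i)|100⟩ + (-0.1265 + 0.1549i)|101⟩

amp(|b₁b₂…⟩) = product of the factor amplitudes for bits b₁, b₂, …; only kets whose every factor amplitude is nonzero survive.
|000⟩: (0.9165)(1)(0.866) = 0.7937
|001⟩: (0.9165)(1)(0.4676 - 0.1772i) = (0.4286 - 0.1624i)
|100⟩: (-0.3464 + 0.2i)(1)(0.866) = (-0.3 + 0.1732i)
|101⟩: (-0.3464 + 0.2i)(1)(0.4676 - 0.1772i) = (-0.1265 + 0.1549i)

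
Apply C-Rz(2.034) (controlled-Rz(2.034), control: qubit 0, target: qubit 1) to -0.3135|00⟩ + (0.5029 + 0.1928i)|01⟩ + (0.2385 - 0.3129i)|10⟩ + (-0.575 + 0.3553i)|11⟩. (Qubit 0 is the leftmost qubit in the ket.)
-0.3135|00⟩ + (0.5029 + 0.1928i)|01⟩ + (-0.1407 - 0.3674i)|10⟩ + (-0.6046 - 0.3022i)|11⟩

C-Rz(2.034) leaves the control-|0⟩ kets |00⟩, |01⟩ unchanged and applies Rz(2.034) to qubit 1 on the control-|1⟩ pair (|10⟩, |11⟩).
Rz(2.034) = [[e^(−iθ/2), 0], [0, e^(iθ/2)]] with e^(±iθ/2) = cos(θ/2) ± i·sin(θ/2); θ = 2.034, cos(θ/2) ≈ 0.52592, sin(θ/2) ≈ 0.850534.
With a = amp(|10⟩) = (0.2385 - 0.3129i) and b = amp(|11⟩) = (-0.575 + 0.3553i):
new amp(|10⟩) = (0.52592 - 0.850534i)·a = (-0.1407 - 0.3674i)
new amp(|11⟩) = (0.52592 + 0.850534i)·b = (-0.6046 - 0.3022i)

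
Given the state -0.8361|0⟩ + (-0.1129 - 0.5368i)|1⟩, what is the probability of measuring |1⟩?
0.3009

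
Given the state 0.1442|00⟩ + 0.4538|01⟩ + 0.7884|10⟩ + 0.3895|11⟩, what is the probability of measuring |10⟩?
0.6216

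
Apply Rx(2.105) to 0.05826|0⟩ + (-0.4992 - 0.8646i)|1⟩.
(-0.7222 + 0.4336i)|0⟩ + (-0.2473 - 0.4789i)|1⟩

Rx(2.105) = [[cos(θ/2), −i·sin(θ/2)], [−i·sin(θ/2), cos(θ/2)]]; θ = 2.105, cos(θ/2) ≈ 0.495401, sin(θ/2) ≈ 0.868664.
With a = amp(|0⟩) = 0.05826 and b = amp(|1⟩) = (-0.4992 - 0.8646i):
new amp(|0⟩) = (0.495401)·a + (-0.868664i)·b = (-0.7222 + 0.4336i)
new amp(|1⟩) = (-0.868664i)·a + (0.495401)·b = (-0.2473 - 0.4789i)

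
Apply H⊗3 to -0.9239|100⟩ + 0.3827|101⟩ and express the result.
-0.1913|000⟩ - 0.462|001⟩ - 0.1913|010⟩ - 0.462|011⟩ + 0.1913|100⟩ + 0.462|101⟩ + 0.1913|110⟩ + 0.462|111⟩

H⊗3 gives amp(|y⟩) = (1/2√2) Σ_x (−1)^(x·y) amp(|x⟩), where x·y is the number of positions in which both x and y have a 1.
|000⟩: (-0.9239 + 0.3827)/(2√2) = -0.1913
|001⟩: (-0.9239 - 0.3827)/(2√2) = -0.462
|010⟩: (-0.9239 + 0.3827)/(2√2) = -0.1913
|011⟩: (-0.9239 - 0.3827)/(2√2) = -0.462
|100⟩: (0.9239 - 0.3827)/(2√2) = 0.1913
|101⟩: (0.9239 + 0.3827)/(2√2) = 0.462
|110⟩: (0.9239 - 0.3827)/(2√2) = 0.1913
|111⟩: (0.9239 + 0.3827)/(2√2) = 0.462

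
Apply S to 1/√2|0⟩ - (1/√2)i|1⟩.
1/√2|0⟩ + 1/√2|1⟩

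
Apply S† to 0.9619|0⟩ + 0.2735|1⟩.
0.9619|0⟩ - 0.2735i|1⟩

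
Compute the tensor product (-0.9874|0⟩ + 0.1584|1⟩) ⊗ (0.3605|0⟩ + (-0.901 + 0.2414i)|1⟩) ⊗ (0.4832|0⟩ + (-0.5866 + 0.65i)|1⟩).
-0.172|000⟩ + (0.2088 - 0.2314i)|001⟩ + (0.4299 - 0.1152i)|010⟩ + (-0.3669 + 0.7181i)|011⟩ + 0.02759|100⟩ + (-0.0335 + 0.03712i)|101⟩ + (-0.06896 + 0.01848i)|110⟩ + (0.05886 - 0.1152i)|111⟩

amp(|b₁b₂…⟩) = product of the factor amplitudes for bits b₁, b₂, …; only kets whose every factor amplitude is nonzero survive.
|000⟩: (-0.9874)(0.3605)(0.4832) = -0.172
|001⟩: (-0.9874)(0.3605)(-0.5866 + 0.65i) = (0.2088 - 0.2314i)
|010⟩: (-0.9874)(-0.901 + 0.2414i)(0.4832) = (0.4299 - 0.1152i)
|011⟩: (-0.9874)(-0.901 + 0.2414i)(-0.5866 + 0.65i) = (-0.3669 + 0.7181i)
|100⟩: (0.1584)(0.3605)(0.4832) = 0.02759
|101⟩: (0.1584)(0.3605)(-0.5866 + 0.65i) = (-0.0335 + 0.03712i)
|110⟩: (0.1584)(-0.901 + 0.2414i)(0.4832) = (-0.06896 + 0.01848i)
|111⟩: (0.1584)(-0.901 + 0.2414i)(-0.5866 + 0.65i) = (0.05886 - 0.1152i)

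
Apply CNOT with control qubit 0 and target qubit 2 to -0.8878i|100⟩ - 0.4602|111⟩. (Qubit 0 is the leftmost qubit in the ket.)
-0.8878i|101⟩ - 0.4602|110⟩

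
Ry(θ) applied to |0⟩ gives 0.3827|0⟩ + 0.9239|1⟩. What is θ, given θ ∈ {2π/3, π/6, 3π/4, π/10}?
3π/4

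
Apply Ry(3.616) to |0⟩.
-0.235|0⟩ + 0.972|1⟩

Ry(3.616) = [[cos(θ/2), −sin(θ/2)], [sin(θ/2), cos(θ/2)]]; θ = 3.616, cos(θ/2) ≈ -0.234986, sin(θ/2) ≈ 0.971999.
With a = amp(|0⟩) = 1 and b = amp(|1⟩) = 0:
new amp(|0⟩) = (-0.234986)·a + (-0.971999)·b = -0.235
new amp(|1⟩) = (0.971999)·a + (-0.234986)·b = 0.972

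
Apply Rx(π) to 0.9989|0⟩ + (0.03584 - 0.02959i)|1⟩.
(-0.02959 - 0.03584i)|0⟩ - 0.9989i|1⟩

Rx(π) = [[cos(θ/2), −i·sin(θ/2)], [−i·sin(θ/2), cos(θ/2)]]; θ = π, cos(θ/2) ≈ 0, sin(θ/2) ≈ 1.
With a = amp(|0⟩) = 0.9989 and b = amp(|1⟩) = (0.03584 - 0.02959i):
new amp(|0⟩) = (-i)·b = (-0.02959 - 0.03584i)
new amp(|1⟩) = (-i)·a = -0.9989i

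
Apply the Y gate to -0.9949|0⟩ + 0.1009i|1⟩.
0.1009|0⟩ - 0.9949i|1⟩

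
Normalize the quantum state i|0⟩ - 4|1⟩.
0.2425i|0⟩ - 0.9701|1⟩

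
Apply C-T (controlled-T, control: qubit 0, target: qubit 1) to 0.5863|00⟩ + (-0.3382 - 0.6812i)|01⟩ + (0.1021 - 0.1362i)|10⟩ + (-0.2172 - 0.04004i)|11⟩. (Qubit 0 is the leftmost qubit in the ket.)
0.5863|00⟩ + (-0.3382 - 0.6812i)|01⟩ + (0.1021 - 0.1362i)|10⟩ + (-0.1253 - 0.1819i)|11⟩

C-T leaves the control-|0⟩ kets |00⟩, |01⟩ unchanged and applies T to qubit 1 on the control-|1⟩ pair (|10⟩, |11⟩).
T = [[1, 0], [0, (1/√2 + (1/√2)i)]].
With a = amp(|10⟩) = (0.1021 - 0.1362i) and b = amp(|11⟩) = (-0.2172 - 0.04004i):
new amp(|10⟩) = (1)·a = (0.1021 - 0.1362i)
new amp(|11⟩) = (1/√2 + (1/√2)i)·b = (-0.1253 - 0.1819i)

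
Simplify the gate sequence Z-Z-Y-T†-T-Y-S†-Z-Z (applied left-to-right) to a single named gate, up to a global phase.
S†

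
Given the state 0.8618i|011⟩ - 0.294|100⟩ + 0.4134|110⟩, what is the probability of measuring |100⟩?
0.08644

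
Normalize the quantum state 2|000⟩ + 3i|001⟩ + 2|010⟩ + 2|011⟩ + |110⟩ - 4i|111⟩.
0.3244|000⟩ + 0.4867i|001⟩ + 0.3244|010⟩ + 0.3244|011⟩ + 0.1622|110⟩ - 0.6489i|111⟩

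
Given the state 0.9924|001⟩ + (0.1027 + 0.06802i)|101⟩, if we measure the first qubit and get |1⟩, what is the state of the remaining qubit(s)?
(0.8337 + 0.5522i)|01⟩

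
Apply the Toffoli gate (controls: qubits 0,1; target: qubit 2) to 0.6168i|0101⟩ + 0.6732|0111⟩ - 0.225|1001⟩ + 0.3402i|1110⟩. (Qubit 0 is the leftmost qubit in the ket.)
0.6168i|0101⟩ + 0.6732|0111⟩ - 0.225|1001⟩ + 0.3402i|1100⟩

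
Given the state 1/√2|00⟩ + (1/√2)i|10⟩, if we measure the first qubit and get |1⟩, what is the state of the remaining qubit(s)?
i|0⟩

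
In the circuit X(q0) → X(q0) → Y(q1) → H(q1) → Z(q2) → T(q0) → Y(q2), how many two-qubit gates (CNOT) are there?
0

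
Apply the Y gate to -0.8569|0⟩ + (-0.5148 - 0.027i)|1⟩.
(-0.027 + 0.5148i)|0⟩ - 0.8569i|1⟩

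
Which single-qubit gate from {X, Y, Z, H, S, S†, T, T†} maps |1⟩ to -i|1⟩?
S†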